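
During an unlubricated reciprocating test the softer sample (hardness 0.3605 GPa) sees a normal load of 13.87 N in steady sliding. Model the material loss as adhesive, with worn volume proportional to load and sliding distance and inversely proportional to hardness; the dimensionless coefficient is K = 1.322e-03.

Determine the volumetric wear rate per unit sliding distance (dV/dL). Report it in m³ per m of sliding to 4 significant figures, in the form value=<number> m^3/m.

value=5.086e-11 m^3/m

The algebra holds full precision, and intermediate values are printed rounded; one final rounding, at 4 significant digits.
Hardness H = 0.3605 GPa = 3.605e+08 Pa.
In SI base units: W = 13.87 N, H = 3.605e+08 Pa, K = 1.322e-03.
Volumetric rate dV/dL = K·W/H (independent of L): 1.322e-03 · 13.87 / 3.605e+08 = 5.086e-11 m³/m.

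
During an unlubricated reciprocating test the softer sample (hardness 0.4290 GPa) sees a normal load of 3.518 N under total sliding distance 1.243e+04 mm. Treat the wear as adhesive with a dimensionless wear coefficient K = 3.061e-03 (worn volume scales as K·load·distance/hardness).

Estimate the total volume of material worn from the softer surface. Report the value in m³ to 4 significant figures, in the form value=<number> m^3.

Every step holds full precision. Displayed values are rounded; rounded once at the end to 4 significant figures.
Convert: Path length L = 1.243e+04 mm = 12.43 m.
Convert: Hardness H = 0.4290 GPa = 4.290e+08 Pa.
Collected in SI base units: W = 3.518 N, H = 4.290e+08 Pa, K = 3.061e-03.
The Archard volume V = K·W·L/H = 3.061e-03 · 3.518 · 12.43 / 4.290e+08 = 3.120e-10 m³.

value=3.120e-10 m^3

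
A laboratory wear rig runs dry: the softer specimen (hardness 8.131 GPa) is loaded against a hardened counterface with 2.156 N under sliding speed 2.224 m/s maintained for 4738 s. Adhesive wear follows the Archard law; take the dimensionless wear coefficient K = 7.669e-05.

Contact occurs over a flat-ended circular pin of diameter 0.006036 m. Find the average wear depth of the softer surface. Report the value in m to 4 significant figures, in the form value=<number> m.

value=7.488e-06 m

Intermediate values are shown rounded. All arithmetic keeps exact precision, and rounded once at the end: four significant figures.
Convert: Path length L = v·t = 2.224 m/s × 4738 s = 1.054e+04 m.
Convert: Hardness H = 8.131 GPa = 8.131e+09 Pa.
Convert: Contact area A = π·d²/4 = π·(0.006036 m)²/4 = 2.861e-05 m².
SI base units throughout: W = 2.156 N, H = 8.131e+09 Pa, K = 7.669e-05.
Archard relation: V = K·W·L/H = 7.669e-05 · 2.156 · 1.054e+04 / 8.131e+09 = 2.143e-10 m³.
Wear depth h = V/A = 2.143e-10 / 2.861e-05 = 7.488e-06 m.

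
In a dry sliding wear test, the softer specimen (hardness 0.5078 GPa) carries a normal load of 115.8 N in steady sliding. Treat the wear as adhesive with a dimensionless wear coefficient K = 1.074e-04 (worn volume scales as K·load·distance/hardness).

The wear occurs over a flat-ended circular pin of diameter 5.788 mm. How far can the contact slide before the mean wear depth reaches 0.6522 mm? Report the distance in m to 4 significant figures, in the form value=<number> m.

value=700.7 m

Every step maintains full precision; the intermediates are displayed rounded, and rounded just once, at 4 significant figures.
Hardness H = 0.5078 GPa = 5.078e+08 Pa.
Pin diameter d = 5.788 mm = 0.005788 m. Contact area A = π·d²/4 = π·(0.005788 m)²/4 = 2.631e-05 m².
Depth limit h_lim = 0.6522 mm = 6.522e-04 m.
In SI base units: W = 115.8 N, H = 5.078e+08 Pa, K = 1.074e-04.
Limit volume V_lim = h_lim·A = 6.522e-04 · 2.631e-05 = 1.716e-08 m³.
Life L = V_lim·H/(K·W) = 1.716e-08 · 5.078e+08 / (1.074e-04 · 115.8) = 700.7 m.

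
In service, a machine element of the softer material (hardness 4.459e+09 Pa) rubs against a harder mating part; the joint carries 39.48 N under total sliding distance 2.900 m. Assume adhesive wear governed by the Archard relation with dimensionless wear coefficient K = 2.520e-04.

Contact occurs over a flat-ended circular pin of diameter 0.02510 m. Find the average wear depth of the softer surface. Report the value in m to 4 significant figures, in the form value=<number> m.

value=1.308e-08 m

The intermediates are shown rounded. Every step keeps full float precision. Rounded just once, at 4 significant figures.
Convert: Contact area A = π·d²/4 = π·(0.02510 m)²/4 = 4.948e-04 m².
Working in SI base units: W = 39.48 N, H = 4.459e+09 Pa, K = 2.520e-04.
Wear volume V = K·W·L/H = 2.520e-04 · 39.48 · 2.900 / 4.459e+09 = 6.471e-12 m³.
Depth of wear h = V/A = 6.471e-12 / 4.948e-04 = 1.308e-08 m.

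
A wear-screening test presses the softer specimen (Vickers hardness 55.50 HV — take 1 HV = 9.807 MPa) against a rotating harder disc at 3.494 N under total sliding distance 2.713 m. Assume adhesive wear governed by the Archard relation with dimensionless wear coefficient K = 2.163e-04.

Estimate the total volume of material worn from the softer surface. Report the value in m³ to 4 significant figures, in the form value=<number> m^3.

value=3.767e-12 m^3

The intermediates are displayed rounded; the computation maintains full float precision. Rounded just once, at 4 significant figures.
Convert: Hardness H = 55.50 HV × 9.807 MPa/HV = 544.3 MPa = 5.443e+08 Pa.
In SI base units: W = 3.494 N, H = 5.443e+08 Pa, K = 2.163e-04.
The Archard volume V = K·W·L/H = 2.163e-04 · 3.494 · 2.713 / 5.443e+08 = 3.767e-12 m³.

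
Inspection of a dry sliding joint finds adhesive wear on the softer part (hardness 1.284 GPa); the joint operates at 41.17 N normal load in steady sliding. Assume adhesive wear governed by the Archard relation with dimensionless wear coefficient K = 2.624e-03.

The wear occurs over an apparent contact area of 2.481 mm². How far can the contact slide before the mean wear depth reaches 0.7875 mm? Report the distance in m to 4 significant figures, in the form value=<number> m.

All arithmetic maintains full precision. The intermediates are printed rounded, and a lone final rounding: four significant figures.
Convert: Hardness H = 1.284 GPa = 1.284e+09 Pa.
Convert: Contact area A = 2.481 mm² = 2.481e-06 m².
Convert: Depth limit h_lim = 0.7875 mm = 7.875e-04 m.
In SI base units: W = 41.17 N, H = 1.284e+09 Pa, K = 2.624e-03.
Permissible volume V_lim = h_lim·A = 7.875e-04 · 2.481e-06 = 1.954e-09 m³.
Thus life L = V_lim·H/(K·W) = 1.954e-09 · 1.284e+09 / (2.624e-03 · 41.17) = 23.22 m.

value=23.22 m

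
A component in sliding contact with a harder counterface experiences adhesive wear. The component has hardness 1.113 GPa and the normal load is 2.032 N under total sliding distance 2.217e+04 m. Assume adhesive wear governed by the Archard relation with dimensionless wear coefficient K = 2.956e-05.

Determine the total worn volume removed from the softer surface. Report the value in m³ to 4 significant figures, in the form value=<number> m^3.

Intermediates appear rounded — the computation carries full float precision, and rounded once at the end, at four significant digits.
Convert: Hardness H = 1.113 GPa = 1.113e+09 Pa.
SI base units throughout: W = 2.032 N, H = 1.113e+09 Pa, K = 2.956e-05.
The Archard volume V = K·W·L/H = 2.956e-05 · 2.032 · 2.217e+04 / 1.113e+09 = 1.196e-09 m³.

value=1.196e-09 m^3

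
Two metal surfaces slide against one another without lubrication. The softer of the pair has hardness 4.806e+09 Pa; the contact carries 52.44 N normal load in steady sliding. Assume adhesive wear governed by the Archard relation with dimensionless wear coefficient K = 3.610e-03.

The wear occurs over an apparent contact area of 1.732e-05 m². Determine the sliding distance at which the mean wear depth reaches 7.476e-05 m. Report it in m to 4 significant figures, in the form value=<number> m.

value=32.87 m

All working math holds exact precision; printed values are rounded, and one last rounding, at four significant digits.
In SI base units, W = 52.44 N, H = 4.806e+09 Pa, K = 3.610e-03.
Limit volume V_lim = h_lim·A = 7.476e-05 · 1.732e-05 = 1.295e-09 m³.
Inverting, life L = V_lim·H/(K·W) = 1.295e-09 · 4.806e+09 / (3.610e-03 · 52.44) = 32.87 m.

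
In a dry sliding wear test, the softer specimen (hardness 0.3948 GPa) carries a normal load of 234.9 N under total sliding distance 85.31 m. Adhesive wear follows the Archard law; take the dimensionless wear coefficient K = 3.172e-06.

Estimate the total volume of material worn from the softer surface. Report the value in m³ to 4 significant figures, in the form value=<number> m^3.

value=1.610e-10 m^3

Every step holds full float precision. Printed values are rounded. Rounded just once, at four significant digits.
Convert: Hardness H = 0.3948 GPa = 3.948e+08 Pa.
Expressed in SI base units: W = 234.9 N, H = 3.948e+08 Pa, K = 3.172e-06.
By Archard's law, V = K·W·L/H = 3.172e-06 · 234.9 · 85.31 / 3.948e+08 = 1.610e-10 m³.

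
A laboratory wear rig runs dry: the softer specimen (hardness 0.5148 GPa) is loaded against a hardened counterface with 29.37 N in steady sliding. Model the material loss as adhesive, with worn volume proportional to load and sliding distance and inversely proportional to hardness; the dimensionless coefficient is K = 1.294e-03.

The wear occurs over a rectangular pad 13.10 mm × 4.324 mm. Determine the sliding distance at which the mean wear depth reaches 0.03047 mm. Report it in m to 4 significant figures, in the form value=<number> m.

value=23.38 m

The intermediates are shown rounded; the algebra carries full precision. Rounded just once, at four significant figures.
Convert: Hardness H = 0.5148 GPa = 5.148e+08 Pa.
Convert: Pad sides 13.10 mm × 4.324 mm = 0.01310 m × 0.004324 m. Contact area A = 0.01310 m × 0.004324 m = 5.664e-05 m².
Convert: Depth limit h_lim = 0.03047 mm = 3.047e-05 m.
Restated in SI base units: W = 29.37 N, H = 5.148e+08 Pa, K = 1.294e-03.
Wearable volume V_lim = h_lim·A = 3.047e-05 · 5.664e-05 = 1.726e-09 m³.
So the life L = V_lim·H/(K·W) = 1.726e-09 · 5.148e+08 / (1.294e-03 · 29.37) = 23.38 m.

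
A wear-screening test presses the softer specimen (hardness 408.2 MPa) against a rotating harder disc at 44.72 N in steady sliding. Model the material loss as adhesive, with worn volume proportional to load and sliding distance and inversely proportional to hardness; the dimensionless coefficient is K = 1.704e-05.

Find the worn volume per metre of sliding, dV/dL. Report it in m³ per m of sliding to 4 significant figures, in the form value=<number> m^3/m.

value=1.867e-12 m^3/m

Each operation keeps full precision; displayed values are rounded, and rounded once at the end to 4 significant figures.
Hardness H = 408.2 MPa = 4.082e+08 Pa.
In SI base units: W = 44.72 N, H = 4.082e+08 Pa, K = 1.704e-05.
Rate of wear dV/dL = K·W/H — distance-free: 1.704e-05 · 44.72 / 4.082e+08 = 1.867e-12 m³/m.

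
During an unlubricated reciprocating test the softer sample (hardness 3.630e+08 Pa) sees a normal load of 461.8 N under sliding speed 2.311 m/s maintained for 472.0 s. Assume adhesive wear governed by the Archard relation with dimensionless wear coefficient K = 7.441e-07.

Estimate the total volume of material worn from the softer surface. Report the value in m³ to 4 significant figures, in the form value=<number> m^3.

value=1.033e-09 m^3

The intermediates are printed rounded. The algebra maintains full float precision. Rounded once at the end: 4 significant digits.
Distance L = v·t = 2.311 m/s × 472.0 s = 1091 m.
Working in SI base units: W = 461.8 N, H = 3.630e+08 Pa, K = 7.441e-07.
Archard volume V = K·W·L/H = 7.441e-07 · 461.8 · 1091 / 3.630e+08 = 1.033e-09 m³.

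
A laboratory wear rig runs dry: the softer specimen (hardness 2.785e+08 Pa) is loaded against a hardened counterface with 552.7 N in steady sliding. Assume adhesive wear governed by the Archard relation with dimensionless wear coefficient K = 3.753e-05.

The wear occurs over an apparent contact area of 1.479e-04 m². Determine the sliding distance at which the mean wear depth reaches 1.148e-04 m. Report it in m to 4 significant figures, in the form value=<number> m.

value=228.0 m

Intermediate values are shown rounded — every step holds full float precision; a single final rounding: 4 significant figures.
In SI base units: W = 552.7 N, H = 2.785e+08 Pa, K = 3.753e-05.
Allowed volume V_lim = h_lim·A = 1.148e-04 · 1.479e-04 = 1.698e-08 m³.
Life L = V_lim·H/(K·W) = 1.698e-08 · 2.785e+08 / (3.753e-05 · 552.7) = 228.0 m.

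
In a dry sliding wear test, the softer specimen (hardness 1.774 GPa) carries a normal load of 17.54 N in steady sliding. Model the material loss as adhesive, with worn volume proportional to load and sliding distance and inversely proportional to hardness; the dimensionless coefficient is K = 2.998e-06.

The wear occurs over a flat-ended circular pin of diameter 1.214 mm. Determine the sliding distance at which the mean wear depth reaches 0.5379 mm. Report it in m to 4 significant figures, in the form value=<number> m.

value=2.100e+04 m

The computation keeps exact precision — printed values are rounded; rounded once at the end: 4 significant figures.
Hardness H = 1.774 GPa = 1.774e+09 Pa.
Pin diameter d = 1.214 mm = 0.001214 m. Contact area A = π·d²/4 = π·(0.001214 m)²/4 = 1.158e-06 m².
Depth limit h_lim = 0.5379 mm = 5.379e-04 m.
SI base units throughout: W = 17.54 N, H = 1.774e+09 Pa, K = 2.998e-06.
At the depth limit, V_lim = h_lim·A = 5.379e-04 · 1.158e-06 = 6.226e-10 m³.
Inverting, life L = V_lim·H/(K·W) = 6.226e-10 · 1.774e+09 / (2.998e-06 · 17.54) = 2.100e+04 m.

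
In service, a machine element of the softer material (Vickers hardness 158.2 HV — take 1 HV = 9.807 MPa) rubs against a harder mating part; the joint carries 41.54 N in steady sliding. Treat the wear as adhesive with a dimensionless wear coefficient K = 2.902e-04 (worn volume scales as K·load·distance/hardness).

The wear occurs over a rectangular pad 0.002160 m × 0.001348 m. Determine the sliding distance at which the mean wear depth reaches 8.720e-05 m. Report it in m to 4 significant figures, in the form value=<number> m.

All arithmetic holds full precision; shown intermediates are rounded, and one final rounding to 4 significant figures.
Hardness H = 158.2 HV × 9.807 MPa/HV = 1551 MPa = 1.551e+09 Pa.
Contact area A = 0.002160 m × 0.001348 m = 2.912e-06 m².
As SI base values: W = 41.54 N, H = 1.551e+09 Pa, K = 2.902e-04.
Allowed volume V_lim = h_lim·A = 8.720e-05 · 2.912e-06 = 2.539e-10 m³.
Inverting, life L = V_lim·H/(K·W) = 2.539e-10 · 1.551e+09 / (2.902e-04 · 41.54) = 32.68 m.

value=32.68 m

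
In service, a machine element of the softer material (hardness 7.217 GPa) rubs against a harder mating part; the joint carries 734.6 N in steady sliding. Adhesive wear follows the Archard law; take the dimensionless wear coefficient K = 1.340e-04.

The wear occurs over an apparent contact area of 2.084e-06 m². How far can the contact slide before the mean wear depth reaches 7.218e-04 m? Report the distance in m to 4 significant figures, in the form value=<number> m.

value=110.3 m

Every step holds full precision, and printed values are rounded, and a lone final rounding: four significant digits.
Convert: Hardness H = 7.217 GPa = 7.217e+09 Pa.
In SI base units: W = 734.6 N, H = 7.217e+09 Pa, K = 1.340e-04.
Wearable volume V_lim = h_lim·A = 7.218e-04 · 2.084e-06 = 1.504e-09 m³.
So the life L = V_lim·H/(K·W) = 1.504e-09 · 7.217e+09 / (1.340e-04 · 734.6) = 110.3 m.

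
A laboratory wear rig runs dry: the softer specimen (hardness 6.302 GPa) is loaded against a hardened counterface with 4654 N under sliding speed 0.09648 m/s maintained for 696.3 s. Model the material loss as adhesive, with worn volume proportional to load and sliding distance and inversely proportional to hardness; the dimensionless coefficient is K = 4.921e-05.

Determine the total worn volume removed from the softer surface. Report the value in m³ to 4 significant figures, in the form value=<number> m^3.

value=2.441e-09 m^3

Intermediate values are printed rounded; all arithmetic holds exact precision; a lone final rounding: 4 significant figures.
Path length L = v·t = 0.09648 m/s × 696.3 s = 67.18 m.
Hardness H = 6.302 GPa = 6.302e+09 Pa.
Collected in SI base units: W = 4654 N, H = 6.302e+09 Pa, K = 4.921e-05.
Volume removed: V = K·W·L/H = 4.921e-05 · 4654 · 67.18 / 6.302e+09 = 2.441e-09 m³.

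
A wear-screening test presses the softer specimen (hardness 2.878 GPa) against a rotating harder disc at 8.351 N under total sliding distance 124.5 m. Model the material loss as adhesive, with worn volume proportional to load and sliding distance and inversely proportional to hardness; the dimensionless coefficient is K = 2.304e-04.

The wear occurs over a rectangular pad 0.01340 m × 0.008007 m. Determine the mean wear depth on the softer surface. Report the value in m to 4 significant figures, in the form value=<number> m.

value=7.758e-07 m

Intermediate values are shown rounded. The computation maintains full float precision. Rounded just once: four significant figures.
Convert: Hardness H = 2.878 GPa = 2.878e+09 Pa.
Convert: Contact area A = 0.01340 m × 0.008007 m = 1.073e-04 m².
Expressed in SI base units: W = 8.351 N, H = 2.878e+09 Pa, K = 2.304e-04.
The Archard volume V = K·W·L/H = 2.304e-04 · 8.351 · 124.5 / 2.878e+09 = 8.323e-11 m³.
Mean wear depth h = V/A = 8.323e-11 / 1.073e-04 = 7.758e-07 m.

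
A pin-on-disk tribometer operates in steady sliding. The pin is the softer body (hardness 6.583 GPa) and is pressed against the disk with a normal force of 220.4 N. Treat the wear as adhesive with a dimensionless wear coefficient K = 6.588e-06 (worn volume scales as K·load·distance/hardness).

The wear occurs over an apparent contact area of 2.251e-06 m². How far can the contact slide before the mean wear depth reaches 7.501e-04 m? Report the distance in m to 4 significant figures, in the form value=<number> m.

value=7655 m

Intermediates are displayed rounded, and every step maintains full precision; one final rounding, at four significant digits.
Hardness H = 6.583 GPa = 6.583e+09 Pa.
SI base units throughout: W = 220.4 N, H = 6.583e+09 Pa, K = 6.588e-06.
At the depth limit, V_lim = h_lim·A = 7.501e-04 · 2.251e-06 = 1.688e-09 m³.
So the life L = V_lim·H/(K·W) = 1.688e-09 · 6.583e+09 / (6.588e-06 · 220.4) = 7655 m.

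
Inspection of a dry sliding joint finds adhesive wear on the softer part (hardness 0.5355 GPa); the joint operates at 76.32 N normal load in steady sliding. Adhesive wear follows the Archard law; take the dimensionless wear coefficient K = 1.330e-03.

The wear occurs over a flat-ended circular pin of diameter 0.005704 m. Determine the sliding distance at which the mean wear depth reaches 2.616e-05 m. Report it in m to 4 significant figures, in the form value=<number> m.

value=3.527 m

The algebra carries exact precision — displayed values are rounded — a lone final rounding: 4 significant digits.
Convert: Hardness H = 0.5355 GPa = 5.355e+08 Pa.
Convert: Contact area A = π·d²/4 = π·(0.005704 m)²/4 = 2.555e-05 m².
In SI base units: W = 76.32 N, H = 5.355e+08 Pa, K = 1.330e-03.
Permissible volume V_lim = h_lim·A = 2.616e-05 · 2.555e-05 = 6.685e-10 m³.
So the life L = V_lim·H/(K·W) = 6.685e-10 · 5.355e+08 / (1.330e-03 · 76.32) = 3.527 m.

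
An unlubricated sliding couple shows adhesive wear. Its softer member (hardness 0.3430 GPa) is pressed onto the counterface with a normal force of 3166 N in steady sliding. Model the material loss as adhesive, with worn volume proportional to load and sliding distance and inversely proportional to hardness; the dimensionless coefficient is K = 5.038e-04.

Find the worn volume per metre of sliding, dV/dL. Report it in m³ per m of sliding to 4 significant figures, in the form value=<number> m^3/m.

value=4.650e-09 m^3/m

All arithmetic maintains exact precision; the intermediates appear rounded, and rounded just once to 4 significant digits.
Convert: Hardness H = 0.3430 GPa = 3.430e+08 Pa.
Collected in SI base units: W = 3166 N, H = 3.430e+08 Pa, K = 5.038e-04.
The wear rate dV/dL = K·W/H, so: 5.038e-04 · 3166 / 3.430e+08 = 4.650e-09 m³/m.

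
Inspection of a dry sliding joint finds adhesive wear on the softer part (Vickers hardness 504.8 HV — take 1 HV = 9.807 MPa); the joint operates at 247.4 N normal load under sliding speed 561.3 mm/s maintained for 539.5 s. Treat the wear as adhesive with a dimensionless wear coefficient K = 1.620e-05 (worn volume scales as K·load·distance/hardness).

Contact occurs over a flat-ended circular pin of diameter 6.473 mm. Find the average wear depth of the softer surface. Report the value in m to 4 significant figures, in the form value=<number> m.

value=7.450e-06 m

Every step carries full precision, and intermediates appear rounded. Rounded just once to four significant digits.
Sliding speed v = 561.3 mm/s = 0.5613 m/s. Path length L = v·t = 0.5613 m/s × 539.5 s = 302.8 m.
Hardness H = 504.8 HV × 9.807 MPa/HV = 4951 MPa = 4.951e+09 Pa.
Pin diameter d = 6.473 mm = 0.006473 m. Contact area A = π·d²/4 = π·(0.006473 m)²/4 = 3.291e-05 m².
In SI base units: W = 247.4 N, H = 4.951e+09 Pa, K = 1.620e-05.
Apply Archard: V = K·W·L/H = 1.620e-05 · 247.4 · 302.8 / 4.951e+09 = 2.452e-10 m³.
Average depth h = V/A = 2.452e-10 / 3.291e-05 = 7.450e-06 m.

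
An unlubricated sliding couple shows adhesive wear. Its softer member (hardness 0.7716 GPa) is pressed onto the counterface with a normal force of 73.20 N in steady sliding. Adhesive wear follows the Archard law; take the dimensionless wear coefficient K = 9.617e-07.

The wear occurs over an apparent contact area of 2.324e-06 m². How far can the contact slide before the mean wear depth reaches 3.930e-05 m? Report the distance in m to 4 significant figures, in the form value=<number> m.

All working math maintains exact precision — intermediates appear rounded. Rounded once at the end: 4 significant digits.
Convert: Hardness H = 0.7716 GPa = 7.716e+08 Pa.
Working in SI base units: W = 73.20 N, H = 7.716e+08 Pa, K = 9.617e-07.
Volume at the limit: V_lim = h_lim·A = 3.930e-05 · 2.324e-06 = 9.133e-11 m³.
So the life L = V_lim·H/(K·W) = 9.133e-11 · 7.716e+08 / (9.617e-07 · 73.20) = 1001 m.

value=1001 m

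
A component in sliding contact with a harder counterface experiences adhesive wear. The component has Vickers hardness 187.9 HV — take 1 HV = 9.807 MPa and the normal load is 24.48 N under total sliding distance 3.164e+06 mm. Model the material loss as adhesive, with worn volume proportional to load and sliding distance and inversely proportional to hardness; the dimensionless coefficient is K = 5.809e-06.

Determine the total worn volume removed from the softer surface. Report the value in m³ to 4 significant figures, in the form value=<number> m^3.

value=2.442e-10 m^3

Every step runs at exact precision; intermediates are displayed rounded — a lone final rounding, at four significant figures.
Convert: Distance L = 3.164e+06 mm = 3164 m.
Convert: Hardness H = 187.9 HV × 9.807 MPa/HV = 1843 MPa = 1.843e+09 Pa.
Collected in SI base units: W = 24.48 N, H = 1.843e+09 Pa, K = 5.809e-06.
By Archard's law, V = K·W·L/H = 5.809e-06 · 24.48 · 3164 / 1.843e+09 = 2.442e-10 m³.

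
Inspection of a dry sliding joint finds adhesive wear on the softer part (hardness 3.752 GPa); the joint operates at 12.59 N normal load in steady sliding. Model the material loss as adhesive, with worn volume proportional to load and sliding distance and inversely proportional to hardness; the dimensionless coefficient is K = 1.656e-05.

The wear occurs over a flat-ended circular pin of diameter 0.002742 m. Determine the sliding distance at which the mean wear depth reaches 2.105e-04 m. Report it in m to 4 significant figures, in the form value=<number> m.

All working math runs at exact precision; intermediate values are printed rounded — one last rounding: four significant figures.
Hardness H = 3.752 GPa = 3.752e+09 Pa.
Contact area A = π·d²/4 = π·(0.002742 m)²/4 = 5.905e-06 m².
In SI base units, W = 12.59 N, H = 3.752e+09 Pa, K = 1.656e-05.
At the depth limit, V_lim = h_lim·A = 2.105e-04 · 5.905e-06 = 1.243e-09 m³.
Sliding life L = V_lim·H/(K·W) = 1.243e-09 · 3.752e+09 / (1.656e-05 · 12.59) = 2.237e+04 m.

value=2.237e+04 m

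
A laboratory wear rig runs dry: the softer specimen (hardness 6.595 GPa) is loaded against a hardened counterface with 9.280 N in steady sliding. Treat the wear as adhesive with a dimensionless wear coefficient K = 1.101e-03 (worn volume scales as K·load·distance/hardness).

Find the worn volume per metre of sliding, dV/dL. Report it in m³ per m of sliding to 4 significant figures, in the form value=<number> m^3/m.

value=1.549e-12 m^3/m

The intermediates are displayed rounded — every step holds exact precision; rounded just once, at four significant figures.
Hardness H = 6.595 GPa = 6.595e+09 Pa.
SI base units throughout: W = 9.280 N, H = 6.595e+09 Pa, K = 1.101e-03.
Volumetric rate dV/dL = K·W/H, per unit distance: 1.101e-03 · 9.280 / 6.595e+09 = 1.549e-12 m³/m.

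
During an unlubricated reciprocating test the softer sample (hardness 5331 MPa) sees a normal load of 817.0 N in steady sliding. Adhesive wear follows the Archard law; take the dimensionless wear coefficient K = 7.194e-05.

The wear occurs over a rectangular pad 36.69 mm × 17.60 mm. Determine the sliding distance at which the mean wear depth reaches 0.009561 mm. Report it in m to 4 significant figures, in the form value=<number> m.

The intermediates are displayed rounded — every step maintains full float precision — a lone final rounding, at 4 significant digits.
Hardness H = 5331 MPa = 5.331e+09 Pa.
Pad sides 36.69 mm × 17.60 mm = 0.03669 m × 0.01760 m. Contact area A = 0.03669 m × 0.01760 m = 6.457e-04 m².
Depth limit h_lim = 0.009561 mm = 9.561e-06 m.
In SI base units: W = 817.0 N, H = 5.331e+09 Pa, K = 7.194e-05.
Allowed volume V_lim = h_lim·A = 9.561e-06 · 6.457e-04 = 6.174e-09 m³.
Inverting, life L = V_lim·H/(K·W) = 6.174e-09 · 5.331e+09 / (7.194e-05 · 817.0) = 560.0 m.

value=560.0 m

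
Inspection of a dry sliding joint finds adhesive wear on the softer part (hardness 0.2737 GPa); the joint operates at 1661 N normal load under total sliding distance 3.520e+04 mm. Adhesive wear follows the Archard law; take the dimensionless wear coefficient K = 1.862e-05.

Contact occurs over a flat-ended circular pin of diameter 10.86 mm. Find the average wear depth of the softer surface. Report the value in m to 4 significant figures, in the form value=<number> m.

value=4.294e-05 m

Intermediate values are shown rounded — every step keeps full float precision. Rounded just once, at four significant digits.
Total distance L = 3.520e+04 mm = 35.20 m.
Hardness H = 0.2737 GPa = 2.737e+08 Pa.
Pin diameter d = 10.86 mm = 0.01086 m. Contact area A = π·d²/4 = π·(0.01086 m)²/4 = 9.263e-05 m².
Working in SI base units: W = 1661 N, H = 2.737e+08 Pa, K = 1.862e-05.
Volume removed: V = K·W·L/H = 1.862e-05 · 1661 · 35.20 / 2.737e+08 = 3.978e-09 m³.
Mean depth h = V/A = 3.978e-09 / 9.263e-05 = 4.294e-05 m.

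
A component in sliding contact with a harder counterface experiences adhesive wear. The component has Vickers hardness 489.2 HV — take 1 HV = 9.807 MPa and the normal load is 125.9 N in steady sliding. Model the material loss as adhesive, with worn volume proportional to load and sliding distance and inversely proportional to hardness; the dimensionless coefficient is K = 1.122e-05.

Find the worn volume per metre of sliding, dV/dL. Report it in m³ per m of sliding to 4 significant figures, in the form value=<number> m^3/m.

value=2.944e-13 m^3/m

Intermediates are displayed rounded; each operation holds full precision — one last rounding: 4 significant digits.
Hardness H = 489.2 HV × 9.807 MPa/HV = 4798 MPa = 4.798e+09 Pa.
Collected in SI base units: W = 125.9 N, H = 4.798e+09 Pa, K = 1.122e-05.
Volumetric rate dV/dL = K·W/H (no L dependence): 1.122e-05 · 125.9 / 4.798e+09 = 2.944e-13 m³/m.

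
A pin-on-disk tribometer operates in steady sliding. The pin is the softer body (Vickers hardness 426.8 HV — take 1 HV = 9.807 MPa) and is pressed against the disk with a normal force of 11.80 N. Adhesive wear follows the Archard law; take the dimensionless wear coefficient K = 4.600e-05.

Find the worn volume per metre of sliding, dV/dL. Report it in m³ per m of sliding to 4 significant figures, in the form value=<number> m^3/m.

Intermediate values appear rounded. All arithmetic keeps full precision; a lone final rounding to four significant figures.
Hardness H = 426.8 HV × 9.807 MPa/HV = 4186 MPa = 4.186e+09 Pa.
SI base units throughout: W = 11.80 N, H = 4.186e+09 Pa, K = 4.600e-05.
Volumetric rate dV/dL = K·W/H: 4.600e-05 · 11.80 / 4.186e+09 = 1.297e-13 m³/m.

value=1.297e-13 m^3/m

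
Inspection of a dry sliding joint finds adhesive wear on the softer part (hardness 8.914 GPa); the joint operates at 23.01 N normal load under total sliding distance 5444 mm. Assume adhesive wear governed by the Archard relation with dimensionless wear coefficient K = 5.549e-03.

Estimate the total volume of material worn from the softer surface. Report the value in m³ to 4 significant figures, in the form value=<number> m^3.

Intermediate values are displayed rounded, and every step maintains full precision. Rounded just once: four significant digits.
Convert: Total distance L = 5444 mm = 5.444 m.
Convert: Hardness H = 8.914 GPa = 8.914e+09 Pa.
As SI base values: W = 23.01 N, H = 8.914e+09 Pa, K = 5.549e-03.
Volume removed: V = K·W·L/H = 5.549e-03 · 23.01 · 5.444 / 8.914e+09 = 7.798e-11 m³.

value=7.798e-11 m^3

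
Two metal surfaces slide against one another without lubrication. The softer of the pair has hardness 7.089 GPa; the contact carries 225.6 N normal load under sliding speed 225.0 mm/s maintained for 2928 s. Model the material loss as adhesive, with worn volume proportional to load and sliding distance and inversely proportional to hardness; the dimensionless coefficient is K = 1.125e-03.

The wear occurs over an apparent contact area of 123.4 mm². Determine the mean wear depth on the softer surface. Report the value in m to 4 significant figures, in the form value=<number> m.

Intermediate values appear rounded, and each operation maintains full precision; a single final rounding, at 4 significant digits.
Sliding speed v = 225.0 mm/s = 0.2250 m/s. The distance L = v·t = 0.2250 m/s × 2928 s = 658.8 m.
Hardness H = 7.089 GPa = 7.089e+09 Pa.
Contact area A = 123.4 mm² = 1.234e-04 m².
Collected in SI base units: W = 225.6 N, H = 7.089e+09 Pa, K = 1.125e-03.
By Archard's law, V = K·W·L/H = 1.125e-03 · 225.6 · 658.8 / 7.089e+09 = 2.359e-08 m³.
Depth of wear h = V/A = 2.359e-08 / 1.234e-04 = 1.911e-04 m.

value=1.911e-04 m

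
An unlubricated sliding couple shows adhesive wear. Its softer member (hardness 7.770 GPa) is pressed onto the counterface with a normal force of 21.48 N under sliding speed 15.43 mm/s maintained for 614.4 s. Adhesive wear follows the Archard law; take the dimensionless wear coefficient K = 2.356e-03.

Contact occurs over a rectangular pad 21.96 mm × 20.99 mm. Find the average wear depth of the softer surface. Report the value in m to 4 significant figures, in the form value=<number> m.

Intermediate values are printed rounded; the computation maintains exact precision — a single final rounding to four significant digits.
Convert: Sliding speed v = 15.43 mm/s = 0.01543 m/s. Path length L = v·t = 0.01543 m/s × 614.4 s = 9.480 m.
Convert: Hardness H = 7.770 GPa = 7.770e+09 Pa.
Convert: Pad sides 21.96 mm × 20.99 mm = 0.02196 m × 0.02099 m. Contact area A = 0.02196 m × 0.02099 m = 4.609e-04 m².
As SI base values: W = 21.48 N, H = 7.770e+09 Pa, K = 2.356e-03.
Archard volume V = K·W·L/H = 2.356e-03 · 21.48 · 9.480 / 7.770e+09 = 6.175e-11 m³.
Depth h = V/A = 6.175e-11 / 4.609e-04 = 1.340e-07 m.

value=1.340e-07 m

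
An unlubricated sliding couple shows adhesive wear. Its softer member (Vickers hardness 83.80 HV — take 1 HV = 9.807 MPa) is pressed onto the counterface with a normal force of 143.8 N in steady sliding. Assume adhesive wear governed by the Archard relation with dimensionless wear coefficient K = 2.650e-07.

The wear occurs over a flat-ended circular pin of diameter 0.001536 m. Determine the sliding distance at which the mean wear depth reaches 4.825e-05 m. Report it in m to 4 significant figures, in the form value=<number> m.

Intermediates appear rounded. Every step holds full precision. Rounded once at the end to four significant digits.
Hardness H = 83.80 HV × 9.807 MPa/HV = 821.8 MPa = 8.218e+08 Pa.
Contact area A = π·d²/4 = π·(0.001536 m)²/4 = 1.853e-06 m².
In SI base units, W = 143.8 N, H = 8.218e+08 Pa, K = 2.650e-07.
Allowed volume V_lim = h_lim·A = 4.825e-05 · 1.853e-06 = 8.941e-11 m³.
Sliding life L = V_lim·H/(K·W) = 8.941e-11 · 8.218e+08 / (2.650e-07 · 143.8) = 1928 m.

value=1928 m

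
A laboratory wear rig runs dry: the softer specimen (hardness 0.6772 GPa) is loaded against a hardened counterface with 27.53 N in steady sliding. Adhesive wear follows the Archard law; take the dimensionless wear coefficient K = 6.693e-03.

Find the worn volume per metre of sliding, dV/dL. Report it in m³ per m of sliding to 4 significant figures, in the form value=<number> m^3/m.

value=2.721e-10 m^3/m

The computation holds full precision. Shown intermediates are rounded. Rounded once at the end: four significant digits.
Hardness H = 0.6772 GPa = 6.772e+08 Pa.
SI base units throughout: W = 27.53 N, H = 6.772e+08 Pa, K = 6.693e-03.
Rate of wear dV/dL = K·W/H, so: 6.693e-03 · 27.53 / 6.772e+08 = 2.721e-10 m³/m.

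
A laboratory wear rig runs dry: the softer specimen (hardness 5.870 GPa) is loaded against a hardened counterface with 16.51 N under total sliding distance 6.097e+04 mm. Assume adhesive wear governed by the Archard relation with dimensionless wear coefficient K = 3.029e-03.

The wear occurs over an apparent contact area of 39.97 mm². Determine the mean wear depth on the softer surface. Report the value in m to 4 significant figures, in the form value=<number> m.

value=1.300e-05 m

The intermediates appear rounded. All arithmetic carries exact precision — one final rounding, at four significant figures.
Convert: Distance covered L = 6.097e+04 mm = 60.97 m.
Convert: Hardness H = 5.870 GPa = 5.870e+09 Pa.
Convert: Contact area A = 39.97 mm² = 3.997e-05 m².
In SI base units: W = 16.51 N, H = 5.870e+09 Pa, K = 3.029e-03.
Archard relation: V = K·W·L/H = 3.029e-03 · 16.51 · 60.97 / 5.870e+09 = 5.194e-10 m³.
Average depth h = V/A = 5.194e-10 / 3.997e-05 = 1.300e-05 m.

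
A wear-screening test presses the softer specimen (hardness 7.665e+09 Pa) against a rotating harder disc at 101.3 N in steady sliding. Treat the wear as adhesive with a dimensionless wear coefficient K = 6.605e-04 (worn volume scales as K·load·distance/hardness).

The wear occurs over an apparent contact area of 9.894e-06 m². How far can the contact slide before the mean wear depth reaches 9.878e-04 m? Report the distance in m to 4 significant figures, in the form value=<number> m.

Shown intermediates are rounded. Each operation carries full precision, and one final rounding to four significant digits.
As SI base values: W = 101.3 N, H = 7.665e+09 Pa, K = 6.605e-04.
Limit volume V_lim = h_lim·A = 9.878e-04 · 9.894e-06 = 9.773e-09 m³.
Sliding life L = V_lim·H/(K·W) = 9.773e-09 · 7.665e+09 / (6.605e-04 · 101.3) = 1120 m.

value=1120 m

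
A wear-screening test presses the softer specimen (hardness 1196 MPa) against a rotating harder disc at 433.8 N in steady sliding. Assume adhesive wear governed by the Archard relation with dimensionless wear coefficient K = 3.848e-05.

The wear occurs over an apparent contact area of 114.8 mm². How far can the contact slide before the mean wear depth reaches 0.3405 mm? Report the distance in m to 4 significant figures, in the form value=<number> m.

All working math keeps exact precision, and the intermediates appear rounded — one final rounding to four significant figures.
Convert: Hardness H = 1196 MPa = 1.196e+09 Pa.
Convert: Contact area A = 114.8 mm² = 1.148e-04 m².
Convert: Depth limit h_lim = 0.3405 mm = 3.405e-04 m.
As SI base values: W = 433.8 N, H = 1.196e+09 Pa, K = 3.848e-05.
At the depth limit, V_lim = h_lim·A = 3.405e-04 · 1.148e-04 = 3.909e-08 m³.
Inverting, life L = V_lim·H/(K·W) = 3.909e-08 · 1.196e+09 / (3.848e-05 · 433.8) = 2801 m.

value=2801 m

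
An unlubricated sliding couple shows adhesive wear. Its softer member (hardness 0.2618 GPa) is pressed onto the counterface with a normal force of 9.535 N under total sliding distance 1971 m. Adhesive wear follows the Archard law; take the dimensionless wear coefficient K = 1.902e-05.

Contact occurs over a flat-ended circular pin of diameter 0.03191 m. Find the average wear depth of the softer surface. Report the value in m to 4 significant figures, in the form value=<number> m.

value=1.707e-06 m

The intermediates appear rounded, and all arithmetic maintains full float precision — one final rounding to four significant digits.
Convert: Hardness H = 0.2618 GPa = 2.618e+08 Pa.
Convert: Contact area A = π·d²/4 = π·(0.03191 m)²/4 = 7.997e-04 m².
Expressed in SI base units: W = 9.535 N, H = 2.618e+08 Pa, K = 1.902e-05.
By Archard's law, V = K·W·L/H = 1.902e-05 · 9.535 · 1971 / 2.618e+08 = 1.365e-09 m³.
Depth h = V/A = 1.365e-09 / 7.997e-04 = 1.707e-06 m.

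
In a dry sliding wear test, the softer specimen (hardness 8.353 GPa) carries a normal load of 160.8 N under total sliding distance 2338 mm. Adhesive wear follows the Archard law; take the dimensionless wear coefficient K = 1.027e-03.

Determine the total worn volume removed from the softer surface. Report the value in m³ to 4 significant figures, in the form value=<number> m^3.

value=4.622e-11 m^3

Shown intermediates are rounded — every step keeps full float precision, and one last rounding: 4 significant digits.
Total distance L = 2338 mm = 2.338 m.
Hardness H = 8.353 GPa = 8.353e+09 Pa.
As SI base values: W = 160.8 N, H = 8.353e+09 Pa, K = 1.027e-03.
By Archard's law, V = K·W·L/H = 1.027e-03 · 160.8 · 2.338 / 8.353e+09 = 4.622e-11 m³.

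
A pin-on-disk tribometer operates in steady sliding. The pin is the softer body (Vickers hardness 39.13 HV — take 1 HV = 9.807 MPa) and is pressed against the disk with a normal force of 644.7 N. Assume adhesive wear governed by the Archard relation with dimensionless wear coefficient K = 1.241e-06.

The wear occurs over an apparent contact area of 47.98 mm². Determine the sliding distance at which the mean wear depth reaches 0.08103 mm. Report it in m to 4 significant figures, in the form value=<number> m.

The computation runs at full precision — the intermediates are displayed rounded; a lone final rounding, at 4 significant digits.
Convert: Hardness H = 39.13 HV × 9.807 MPa/HV = 383.7 MPa = 3.837e+08 Pa.
Convert: Contact area A = 47.98 mm² = 4.798e-05 m².
Convert: Depth limit h_lim = 0.08103 mm = 8.103e-05 m.
Restated in SI base units: W = 644.7 N, H = 3.837e+08 Pa, K = 1.241e-06.
Allowed volume V_lim = h_lim·A = 8.103e-05 · 4.798e-05 = 3.888e-09 m³.
Sliding life L = V_lim·H/(K·W) = 3.888e-09 · 3.837e+08 / (1.241e-06 · 644.7) = 1865 m.

value=1865 m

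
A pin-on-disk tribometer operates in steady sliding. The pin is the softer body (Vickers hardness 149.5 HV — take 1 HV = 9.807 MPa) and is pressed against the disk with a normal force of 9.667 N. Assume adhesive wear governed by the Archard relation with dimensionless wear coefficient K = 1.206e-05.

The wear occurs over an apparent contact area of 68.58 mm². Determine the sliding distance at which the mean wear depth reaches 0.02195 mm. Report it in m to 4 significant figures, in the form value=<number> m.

value=1.893e+04 m

The intermediates are displayed rounded. Every step holds exact precision — one final rounding: four significant digits.
Convert: Hardness H = 149.5 HV × 9.807 MPa/HV = 1466 MPa = 1.466e+09 Pa.
Convert: Contact area A = 68.58 mm² = 6.858e-05 m².
Convert: Depth limit h_lim = 0.02195 mm = 2.195e-05 m.
In SI base units, W = 9.667 N, H = 1.466e+09 Pa, K = 1.206e-05.
Limit volume V_lim = h_lim·A = 2.195e-05 · 6.858e-05 = 1.505e-09 m³.
Inverting, life L = V_lim·H/(K·W) = 1.505e-09 · 1.466e+09 / (1.206e-05 · 9.667) = 1.893e+04 m.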